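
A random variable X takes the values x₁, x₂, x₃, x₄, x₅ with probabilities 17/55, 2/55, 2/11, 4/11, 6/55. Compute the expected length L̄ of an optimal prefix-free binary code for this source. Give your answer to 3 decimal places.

2.109 bits/symbol

Repeatedly combine the two least-probable nodes; the expected code length is the sum of the merged weights.
merge 2/55 + 6/55 → 8/55
merge 8/55 + 2/11 → 18/55
merge 17/55 + 18/55 → 7/11
merge 4/11 + 7/11 → 1
L = 8/55 + 18/55 + 7/11 + 1 = 116/55 ≈ 2.109 bits/symbol.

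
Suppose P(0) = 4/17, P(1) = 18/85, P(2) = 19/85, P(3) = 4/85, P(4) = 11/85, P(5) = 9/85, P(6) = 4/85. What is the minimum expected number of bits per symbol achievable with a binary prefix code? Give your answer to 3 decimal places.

2.624 bits/symbol

Repeatedly combine the two least-probable nodes; the expected code length is the sum of the merged weights.
merge 4/85 + 4/85 → 8/85
merge 8/85 + 9/85 → 1/5
merge 11/85 + 1/5 → 28/85
merge 18/85 + 19/85 → 37/85
merge 4/17 + 28/85 → 48/85
merge 37/85 + 48/85 → 1
L = 8/85 + 1/5 + 28/85 + 37/85 + 48/85 + 1 = 223/85 ≈ 2.624 bits/symbol.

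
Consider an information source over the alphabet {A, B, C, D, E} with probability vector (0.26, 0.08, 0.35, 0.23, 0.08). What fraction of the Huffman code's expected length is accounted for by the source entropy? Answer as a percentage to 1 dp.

97.5%

Entropy H = −Σ p log₂ p ≈ 2.1061 bits.
Huffman merges: 2/25+2/25→4/25; 4/25+23/100→39/100; 13/50+7/20→61/100; 39/100+61/100→1. L = 54/25 ≈ 2.1600.
Efficiency = H/L = 2.1061/2.1600 = 97.5%.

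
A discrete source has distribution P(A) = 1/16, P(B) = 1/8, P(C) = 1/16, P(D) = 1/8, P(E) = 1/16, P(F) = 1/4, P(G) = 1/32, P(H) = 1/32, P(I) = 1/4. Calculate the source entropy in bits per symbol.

Each probability is a power of 1/2, so log₂(1/p) is an integer.
H = Σ p·log₂(1/p) = 1/16·4 + 1/8·3 + 1/16·4 + 1/8·3 + 1/16·4 + 1/4·2 + 1/32·5 + 1/32·5 + 1/4·2 = 2.8125 bits.

2.8125 bits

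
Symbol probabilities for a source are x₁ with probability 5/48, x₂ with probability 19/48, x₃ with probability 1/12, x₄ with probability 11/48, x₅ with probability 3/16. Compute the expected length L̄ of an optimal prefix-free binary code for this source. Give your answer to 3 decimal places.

2.167 bits/symbol

Repeatedly combine the two least-probable nodes; the expected code length is the sum of the merged weights.
merge 1/12 + 5/48 → 3/16
merge 3/16 + 3/16 → 3/8
merge 11/48 + 3/8 → 29/48
merge 19/48 + 29/48 → 1
L = 3/16 + 3/8 + 29/48 + 1 = 13/6 ≈ 2.167 bits/symbol.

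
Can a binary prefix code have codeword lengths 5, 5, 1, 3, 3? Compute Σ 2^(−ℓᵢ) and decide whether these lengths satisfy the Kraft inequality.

0.8125; yes

With common denominator 2^5 = 32: Σ 2^(−ℓᵢ) = 1/32 + 1/32 + 16/32 + 4/32 + 4/32 = 26/32 = 0.8125.
Kraft's inequality requires Σ ≤ 1; here Σ = 0.8125 ≤ 1, so such a prefix code exists.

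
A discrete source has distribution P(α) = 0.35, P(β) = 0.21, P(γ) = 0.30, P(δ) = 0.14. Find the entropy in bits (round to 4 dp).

1.9211 bits

H = −Σ pᵢ log₂ pᵢ.
−0.35·log₂(0.35) = 0.5301
−0.21·log₂(0.21) = 0.4728
−0.30·log₂(0.30) = 0.5211
−0.14·log₂(0.14) = 0.3971
Sum ≈ 1.9211 → 1.9211 bits.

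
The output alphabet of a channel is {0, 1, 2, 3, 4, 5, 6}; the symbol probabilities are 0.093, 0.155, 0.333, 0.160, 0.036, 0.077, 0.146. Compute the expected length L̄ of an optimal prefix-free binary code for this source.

Repeatedly combine the two least-probable nodes; the expected code length is the sum of the merged weights.
merge 9/250 + 77/1000 → 113/1000
merge 93/1000 + 113/1000 → 103/500
merge 73/500 + 31/200 → 301/1000
merge 4/25 + 103/500 → 183/500
merge 301/1000 + 333/1000 → 317/500
merge 183/500 + 317/500 → 1
L = 113/1000 + 103/500 + 301/1000 + 183/500 + 317/500 + 1 = 131/50 = 2.62 bits/symbol.

2.62 bits/symbol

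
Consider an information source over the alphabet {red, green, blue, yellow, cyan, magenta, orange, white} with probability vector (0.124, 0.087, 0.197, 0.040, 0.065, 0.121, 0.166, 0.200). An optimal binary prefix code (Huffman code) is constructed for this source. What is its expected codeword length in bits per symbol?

Repeatedly combine the two least-probable nodes; the expected code length is the sum of the merged weights.
merge 1/25 + 13/200 → 21/200
merge 87/1000 + 21/200 → 24/125
merge 121/1000 + 31/250 → 49/200
merge 83/500 + 24/125 → 179/500
merge 197/1000 + 1/5 → 397/1000
merge 49/200 + 179/500 → 603/1000
merge 397/1000 + 603/1000 → 1
L = 21/200 + 24/125 + 49/200 + 179/500 + 397/1000 + 603/1000 + 1 = 29/10 = 2.9 bits/symbol.

2.9 bits/symbol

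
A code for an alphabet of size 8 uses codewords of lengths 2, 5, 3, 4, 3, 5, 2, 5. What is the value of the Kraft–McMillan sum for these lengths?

0.90625

With common denominator 2^5 = 32: Σ 2^(−ℓᵢ) = 8/32 + 1/32 + 4/32 + 2/32 + 4/32 + 1/32 + 8/32 + 1/32 = 29/32 = 0.90625.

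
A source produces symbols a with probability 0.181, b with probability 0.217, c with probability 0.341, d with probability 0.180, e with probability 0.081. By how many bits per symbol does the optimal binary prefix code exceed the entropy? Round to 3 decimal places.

0.068 bits

Entropy H = −Σ p log₂ p ≈ 2.1929 bits.
Huffman merges: 81/1000+9/50→261/1000; 181/1000+217/1000→199/500; 261/1000+341/1000→301/500; 199/500+301/500→1. L = 2261/1000 ≈ 2.2610.
L − H = 2.2610 − 2.1929 = 0.068 bits.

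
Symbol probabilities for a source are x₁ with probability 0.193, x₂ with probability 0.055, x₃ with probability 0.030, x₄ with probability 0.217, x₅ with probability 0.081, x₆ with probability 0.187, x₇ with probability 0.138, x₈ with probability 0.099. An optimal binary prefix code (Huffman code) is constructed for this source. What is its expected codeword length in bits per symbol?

2.841 bits/symbol

Repeatedly combine the two least-probable nodes; the expected code length is the sum of the merged weights.
merge 3/100 + 11/200 → 17/200
merge 81/1000 + 17/200 → 83/500
merge 99/1000 + 69/500 → 237/1000
merge 83/500 + 187/1000 → 353/1000
merge 193/1000 + 217/1000 → 41/100
merge 237/1000 + 353/1000 → 59/100
merge 41/100 + 59/100 → 1
L = 17/200 + 83/500 + 237/1000 + 353/1000 + 41/100 + 59/100 + 1 = 2841/1000 = 2.841 bits/symbol.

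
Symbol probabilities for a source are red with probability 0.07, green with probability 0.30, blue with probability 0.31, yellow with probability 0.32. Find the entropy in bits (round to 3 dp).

H = −Σ pᵢ log₂ pᵢ.
−0.07·log₂(0.07) = 0.2686
−0.30·log₂(0.30) = 0.5211
−0.31·log₂(0.31) = 0.5238
−0.32·log₂(0.32) = 0.5260
Sum ≈ 1.8395 → 1.839 bits.

1.839 bits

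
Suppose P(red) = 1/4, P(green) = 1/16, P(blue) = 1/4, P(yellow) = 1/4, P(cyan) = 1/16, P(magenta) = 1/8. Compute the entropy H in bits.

Each probability is a power of 1/2, so log₂(1/p) is an integer.
H = Σ p·log₂(1/p) = 1/4·2 + 1/16·4 + 1/4·2 + 1/4·2 + 1/16·4 + 1/8·3 = 2.375 bits.

2.375 bits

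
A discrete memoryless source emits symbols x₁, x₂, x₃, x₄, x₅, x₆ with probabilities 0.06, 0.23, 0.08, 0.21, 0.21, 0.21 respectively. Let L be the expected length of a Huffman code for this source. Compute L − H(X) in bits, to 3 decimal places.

Entropy H = −Σ p log₂ p ≈ 2.4412 bits.
Huffman merges: 3/50+2/25→7/50; 7/50+21/100→7/20; 21/100+21/100→21/50; 23/100+7/20→29/50; 21/50+29/50→1. L = 249/100 ≈ 2.4900.
L − H = 2.4900 − 2.4412 = 0.049 bits.

0.049 bits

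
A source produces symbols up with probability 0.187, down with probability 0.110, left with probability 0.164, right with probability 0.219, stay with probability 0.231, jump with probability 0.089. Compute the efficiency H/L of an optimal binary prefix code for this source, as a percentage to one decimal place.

Entropy H = −Σ p log₂ p ≈ 2.5092 bits.
Huffman merges: 89/1000+11/100→199/1000; 41/250+187/1000→351/1000; 199/1000+219/1000→209/500; 231/1000+351/1000→291/500; 209/500+291/500→1. L = 51/20 ≈ 2.5500.
Efficiency = H/L = 2.5092/2.5500 = 98.4%.

98.4%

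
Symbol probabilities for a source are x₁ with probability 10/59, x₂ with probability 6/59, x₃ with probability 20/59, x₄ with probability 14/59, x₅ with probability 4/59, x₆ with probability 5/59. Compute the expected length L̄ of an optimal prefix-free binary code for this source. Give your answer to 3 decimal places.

Repeatedly combine the two least-probable nodes; the expected code length is the sum of the merged weights.
merge 4/59 + 5/59 → 9/59
merge 6/59 + 9/59 → 15/59
merge 10/59 + 14/59 → 24/59
merge 15/59 + 20/59 → 35/59
merge 24/59 + 35/59 → 1
L = 9/59 + 15/59 + 24/59 + 35/59 + 1 = 142/59 ≈ 2.407 bits/symbol.

2.407 bits/symbol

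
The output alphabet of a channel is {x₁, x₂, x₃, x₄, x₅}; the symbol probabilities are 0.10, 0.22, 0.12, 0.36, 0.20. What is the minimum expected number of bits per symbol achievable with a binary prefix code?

2.22 bits/symbol

Repeatedly combine the two least-probable nodes; the expected code length is the sum of the merged weights.
merge 1/10 + 3/25 → 11/50
merge 1/5 + 11/50 → 21/50
merge 11/50 + 9/25 → 29/50
merge 21/50 + 29/50 → 1
L = 11/50 + 21/50 + 29/50 + 1 = 111/50 = 2.22 bits/symbol.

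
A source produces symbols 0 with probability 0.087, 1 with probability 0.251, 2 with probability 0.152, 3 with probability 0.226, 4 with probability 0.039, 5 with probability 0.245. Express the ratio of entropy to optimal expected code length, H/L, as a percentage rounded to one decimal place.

Entropy H = −Σ p log₂ p ≈ 2.3847 bits.
Huffman merges: 39/1000+87/1000→63/500; 63/500+19/125→139/500; 113/500+49/200→471/1000; 251/1000+139/500→529/1000; 471/1000+529/1000→1. L = 601/250 ≈ 2.4040.
Efficiency = H/L = 2.3847/2.4040 = 99.2%.

99.2%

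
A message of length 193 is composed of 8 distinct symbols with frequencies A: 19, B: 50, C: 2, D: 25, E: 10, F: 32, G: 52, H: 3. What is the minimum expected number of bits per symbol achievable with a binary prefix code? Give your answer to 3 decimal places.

Probabilities are the counts divided by 193.
Repeatedly combine the two least-probable nodes; the expected code length is the sum of the merged weights.
merge 2/193 + 3/193 → 5/193
merge 5/193 + 10/193 → 15/193
merge 15/193 + 19/193 → 34/193
merge 25/193 + 32/193 → 57/193
merge 34/193 + 50/193 → 84/193
merge 52/193 + 57/193 → 109/193
merge 84/193 + 109/193 → 1
L = 5/193 + 15/193 + 34/193 + 57/193 + 84/193 + 109/193 + 1 = 497/193 ≈ 2.575 bits/symbol.

2.575 bits/symbol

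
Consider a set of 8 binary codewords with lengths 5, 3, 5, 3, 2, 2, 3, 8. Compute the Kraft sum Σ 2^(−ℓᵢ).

With common denominator 2^8 = 256: Σ 2^(−ℓᵢ) = 8/256 + 32/256 + 8/256 + 32/256 + 64/256 + 64/256 + 32/256 + 1/256 = 241/256 = 0.94140625.

0.94140625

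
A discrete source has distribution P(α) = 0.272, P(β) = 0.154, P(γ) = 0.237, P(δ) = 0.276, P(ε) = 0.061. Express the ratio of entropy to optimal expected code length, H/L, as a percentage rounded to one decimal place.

Entropy H = −Σ p log₂ p ≈ 2.1775 bits.
Huffman merges: 61/1000+77/500→43/200; 43/200+237/1000→113/250; 34/125+69/250→137/250; 113/250+137/250→1. L = 443/200 ≈ 2.2150.
Efficiency = H/L = 2.1775/2.2150 = 98.3%.

98.3%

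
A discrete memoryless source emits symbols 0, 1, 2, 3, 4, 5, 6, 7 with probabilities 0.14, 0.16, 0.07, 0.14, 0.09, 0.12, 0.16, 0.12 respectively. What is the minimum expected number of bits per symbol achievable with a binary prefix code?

3 bits/symbol

Repeatedly combine the two least-probable nodes; the expected code length is the sum of the merged weights.
merge 7/100 + 9/100 → 4/25
merge 3/25 + 3/25 → 6/25
merge 7/50 + 7/50 → 7/25
merge 4/25 + 4/25 → 8/25
merge 4/25 + 6/25 → 2/5
merge 7/25 + 8/25 → 3/5
merge 2/5 + 3/5 → 1
L = 4/25 + 6/25 + 7/25 + 8/25 + 2/5 + 3/5 + 1 = 3 bits/symbol.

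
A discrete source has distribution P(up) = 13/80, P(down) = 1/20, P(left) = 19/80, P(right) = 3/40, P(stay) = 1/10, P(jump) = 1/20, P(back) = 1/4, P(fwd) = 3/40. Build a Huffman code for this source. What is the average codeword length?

2.7625 bits/symbol

Repeatedly combine the two least-probable nodes; the expected code length is the sum of the merged weights.
merge 1/20 + 1/20 → 1/10
merge 3/40 + 3/40 → 3/20
merge 1/10 + 1/10 → 1/5
merge 3/20 + 13/80 → 5/16
merge 1/5 + 19/80 → 7/16
merge 1/4 + 5/16 → 9/16
merge 7/16 + 9/16 → 1
L = 1/10 + 3/20 + 1/5 + 5/16 + 7/16 + 9/16 + 1 = 221/80 = 2.7625 bits/symbol.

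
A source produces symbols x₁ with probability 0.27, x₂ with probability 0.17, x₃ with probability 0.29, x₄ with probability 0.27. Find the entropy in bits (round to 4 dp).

1.9725 bits

H = −Σ pᵢ log₂ pᵢ.
−0.27·log₂(0.27) = 0.5100
−0.17·log₂(0.17) = 0.4346
−0.29·log₂(0.29) = 0.5179
−0.27·log₂(0.27) = 0.5100
Sum ≈ 1.9725 → 1.9725 bits.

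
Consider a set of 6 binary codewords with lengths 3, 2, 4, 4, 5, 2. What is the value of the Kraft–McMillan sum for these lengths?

0.78125

With common denominator 2^5 = 32: Σ 2^(−ℓᵢ) = 4/32 + 8/32 + 2/32 + 2/32 + 1/32 + 8/32 = 25/32 = 0.78125.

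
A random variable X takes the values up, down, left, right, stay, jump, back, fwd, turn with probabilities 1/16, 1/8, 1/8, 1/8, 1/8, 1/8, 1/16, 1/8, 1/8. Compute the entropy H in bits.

3.125 bits

Each probability is a power of 1/2, so log₂(1/p) is an integer.
H = Σ p·log₂(1/p) = 1/16·4 + 1/8·3 + 1/8·3 + 1/8·3 + 1/8·3 + 1/8·3 + 1/16·4 + 1/8·3 + 1/8·3 = 3.125 bits.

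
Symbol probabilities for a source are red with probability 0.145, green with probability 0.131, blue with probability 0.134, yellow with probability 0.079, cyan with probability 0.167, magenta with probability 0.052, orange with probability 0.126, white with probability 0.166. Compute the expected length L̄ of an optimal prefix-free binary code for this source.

2.964 bits/symbol

Repeatedly combine the two least-probable nodes; the expected code length is the sum of the merged weights.
merge 13/250 + 79/1000 → 131/1000
merge 63/500 + 131/1000 → 257/1000
merge 131/1000 + 67/500 → 53/200
merge 29/200 + 83/500 → 311/1000
merge 167/1000 + 257/1000 → 53/125
merge 53/200 + 311/1000 → 72/125
merge 53/125 + 72/125 → 1
L = 131/1000 + 257/1000 + 53/200 + 311/1000 + 53/125 + 72/125 + 1 = 741/250 = 2.964 bits/symbol.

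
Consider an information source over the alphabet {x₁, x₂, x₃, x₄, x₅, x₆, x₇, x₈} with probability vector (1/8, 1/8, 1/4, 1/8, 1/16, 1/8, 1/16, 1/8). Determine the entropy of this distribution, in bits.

2.875 bits

Each probability is a power of 1/2, so log₂(1/p) is an integer.
H = Σ p·log₂(1/p) = 1/8·3 + 1/8·3 + 1/4·2 + 1/8·3 + 1/16·4 + 1/8·3 + 1/16·4 + 1/8·3 = 2.875 bits.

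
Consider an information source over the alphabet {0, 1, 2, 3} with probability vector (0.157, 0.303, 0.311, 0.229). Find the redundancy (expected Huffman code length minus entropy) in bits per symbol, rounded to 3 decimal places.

Entropy H = −Σ p log₂ p ≈ 1.9523 bits.
Huffman merges: 157/1000+229/1000→193/500; 303/1000+311/1000→307/500; 193/500+307/500→1. L = 2 ≈ 2.0000.
L − H = 2.0000 − 1.9523 = 0.048 bits.

0.048 bits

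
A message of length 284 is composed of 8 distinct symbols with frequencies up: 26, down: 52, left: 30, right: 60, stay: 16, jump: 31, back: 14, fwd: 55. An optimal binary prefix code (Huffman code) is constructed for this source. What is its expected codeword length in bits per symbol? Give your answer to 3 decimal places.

2.894 bits/symbol

Probabilities are the counts divided by 284.
Repeatedly combine the two least-probable nodes; the expected code length is the sum of the merged weights.
merge 7/142 + 4/71 → 15/142
merge 13/142 + 15/142 → 14/71
merge 15/142 + 31/284 → 61/284
merge 13/71 + 55/284 → 107/284
merge 14/71 + 15/71 → 29/71
merge 61/284 + 107/284 → 42/71
merge 29/71 + 42/71 → 1
L = 15/142 + 14/71 + 61/284 + 107/284 + 29/71 + 42/71 + 1 = 411/142 ≈ 2.894 bits/symbol.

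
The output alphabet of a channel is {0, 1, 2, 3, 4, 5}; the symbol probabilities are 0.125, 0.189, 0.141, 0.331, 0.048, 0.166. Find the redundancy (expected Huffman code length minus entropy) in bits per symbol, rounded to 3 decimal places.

Entropy H = −Σ p log₂ p ≈ 2.3961 bits.
Huffman merges: 6/125+1/8→173/1000; 141/1000+83/500→307/1000; 173/1000+189/1000→181/500; 307/1000+331/1000→319/500; 181/500+319/500→1. L = 62/25 ≈ 2.4800.
L − H = 2.4800 − 2.3961 = 0.084 bits.

0.084 bits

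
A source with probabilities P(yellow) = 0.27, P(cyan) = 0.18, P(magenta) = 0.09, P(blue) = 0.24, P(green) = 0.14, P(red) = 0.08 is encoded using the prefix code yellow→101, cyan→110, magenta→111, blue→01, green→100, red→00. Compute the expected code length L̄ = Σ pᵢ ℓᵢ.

L̄ = Σ pᵢ·ℓᵢ = 0.27·3 + 0.18·3 + 0.09·3 + 0.24·2 + 0.14·3 + 0.08·2 = 2.68 bits/symbol.

2.68 bits/symbol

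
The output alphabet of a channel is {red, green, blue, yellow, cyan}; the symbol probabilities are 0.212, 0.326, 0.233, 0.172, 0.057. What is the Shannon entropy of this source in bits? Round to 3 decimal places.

2.164 bits

H = −Σ pᵢ log₂ pᵢ.
−0.212·log₂(0.212) = 0.4744
−0.326·log₂(0.326) = 0.5272
−0.233·log₂(0.233) = 0.4897
−0.172·log₂(0.172) = 0.4368
−0.057·log₂(0.057) = 0.2356
Sum ≈ 2.1636 → 2.164 bits.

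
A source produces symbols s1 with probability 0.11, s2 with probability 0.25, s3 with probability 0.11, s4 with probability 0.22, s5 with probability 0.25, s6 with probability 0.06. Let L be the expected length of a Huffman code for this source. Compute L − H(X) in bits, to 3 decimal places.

0.025 bits

Entropy H = −Σ p log₂ p ≈ 2.4247 bits.
Huffman merges: 3/50+11/100→17/100; 11/100+17/100→7/25; 11/50+1/4→47/100; 1/4+7/25→53/100; 47/100+53/100→1. L = 49/20 ≈ 2.4500.
L − H = 2.4500 − 2.4247 = 0.025 bits.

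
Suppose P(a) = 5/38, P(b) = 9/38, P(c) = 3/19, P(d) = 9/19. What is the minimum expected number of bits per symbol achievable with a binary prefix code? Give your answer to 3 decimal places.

1.816 bits/symbol

Repeatedly combine the two least-probable nodes; the expected code length is the sum of the merged weights.
merge 5/38 + 3/19 → 11/38
merge 9/38 + 11/38 → 10/19
merge 9/19 + 10/19 → 1
L = 11/38 + 10/19 + 1 = 69/38 ≈ 1.816 bits/symbol.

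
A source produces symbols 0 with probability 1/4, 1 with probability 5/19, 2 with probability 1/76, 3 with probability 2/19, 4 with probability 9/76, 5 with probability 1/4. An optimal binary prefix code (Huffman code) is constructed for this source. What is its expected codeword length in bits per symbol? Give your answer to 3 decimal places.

2.355 bits/symbol

Repeatedly combine the two least-probable nodes; the expected code length is the sum of the merged weights.
merge 1/76 + 2/19 → 9/76
merge 9/76 + 9/76 → 9/38
merge 9/38 + 1/4 → 37/76
merge 1/4 + 5/19 → 39/76
merge 37/76 + 39/76 → 1
L = 9/76 + 9/38 + 37/76 + 39/76 + 1 = 179/76 ≈ 2.355 bits/symbol.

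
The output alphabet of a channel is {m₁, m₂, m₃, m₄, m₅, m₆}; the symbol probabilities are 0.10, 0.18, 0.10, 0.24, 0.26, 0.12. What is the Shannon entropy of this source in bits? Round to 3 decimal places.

H = −Σ pᵢ log₂ pᵢ.
−0.10·log₂(0.10) = 0.3322
−0.18·log₂(0.18) = 0.4453
−0.10·log₂(0.10) = 0.3322
−0.24·log₂(0.24) = 0.4941
−0.26·log₂(0.26) = 0.5053
−0.12·log₂(0.12) = 0.3671
Sum ≈ 2.4762 → 2.476 bits.

2.476 bits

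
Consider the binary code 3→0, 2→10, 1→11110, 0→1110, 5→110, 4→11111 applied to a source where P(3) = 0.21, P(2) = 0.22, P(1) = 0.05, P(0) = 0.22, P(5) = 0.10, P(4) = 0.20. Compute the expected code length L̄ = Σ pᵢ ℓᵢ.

L̄ = Σ pᵢ·ℓᵢ = 0.21·1 + 0.22·2 + 0.05·5 + 0.22·4 + 0.10·3 + 0.20·5 = 3.08 bits/symbol.

3.08 bits/symbol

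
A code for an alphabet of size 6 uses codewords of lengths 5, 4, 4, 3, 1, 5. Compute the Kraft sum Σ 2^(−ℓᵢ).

With common denominator 2^5 = 32: Σ 2^(−ℓᵢ) = 1/32 + 2/32 + 2/32 + 4/32 + 16/32 + 1/32 = 26/32 = 0.8125.

0.8125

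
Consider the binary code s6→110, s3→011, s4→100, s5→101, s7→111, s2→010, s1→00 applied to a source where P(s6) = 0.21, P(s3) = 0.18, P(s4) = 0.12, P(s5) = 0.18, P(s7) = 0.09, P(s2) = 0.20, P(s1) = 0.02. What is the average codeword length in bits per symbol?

2.98 bits/symbol

L̄ = Σ pᵢ·ℓᵢ = 0.21·3 + 0.18·3 + 0.12·3 + 0.18·3 + 0.09·3 + 0.20·3 + 0.02·2 = 2.98 bits/symbol.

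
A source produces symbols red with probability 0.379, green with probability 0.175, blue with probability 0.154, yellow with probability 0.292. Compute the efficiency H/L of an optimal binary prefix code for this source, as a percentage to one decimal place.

Entropy H = −Σ p log₂ p ≈ 1.9048 bits.
Huffman merges: 77/500+7/40→329/1000; 73/250+329/1000→621/1000; 379/1000+621/1000→1. L = 39/20 ≈ 1.9500.
Efficiency = H/L = 1.9048/1.9500 = 97.7%.

97.7%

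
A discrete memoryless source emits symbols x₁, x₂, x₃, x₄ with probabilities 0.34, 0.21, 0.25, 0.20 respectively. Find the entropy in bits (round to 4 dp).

1.9664 bits

H = −Σ pᵢ log₂ pᵢ.
−0.34·log₂(0.34) = 0.5292
−0.21·log₂(0.21) = 0.4728
−0.25·log₂(0.25) = 0.5000
−0.20·log₂(0.20) = 0.4644
Sum ≈ 1.9664 → 1.9664 bits.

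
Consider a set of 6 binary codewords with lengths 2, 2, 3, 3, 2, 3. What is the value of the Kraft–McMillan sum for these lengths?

1.125

With common denominator 2^3 = 8: Σ 2^(−ℓᵢ) = 2/8 + 2/8 + 1/8 + 1/8 + 2/8 + 1/8 = 9/8 = 1.125.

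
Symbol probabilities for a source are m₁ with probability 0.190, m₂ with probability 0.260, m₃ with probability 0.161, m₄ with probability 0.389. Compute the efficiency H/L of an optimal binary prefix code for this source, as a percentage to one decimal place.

97.6%

Entropy H = −Σ p log₂ p ≈ 1.9146 bits.
Huffman merges: 161/1000+19/100→351/1000; 13/50+351/1000→611/1000; 389/1000+611/1000→1. L = 981/500 ≈ 1.9620.
Efficiency = H/L = 1.9146/1.9620 = 97.6%.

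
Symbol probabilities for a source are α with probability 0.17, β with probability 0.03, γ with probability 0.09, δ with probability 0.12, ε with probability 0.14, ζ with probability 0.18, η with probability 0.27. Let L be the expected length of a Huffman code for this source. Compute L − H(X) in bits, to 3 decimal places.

0.051 bits

Entropy H = −Σ p log₂ p ≈ 2.6185 bits.
Huffman merges: 3/100+9/100→3/25; 3/25+3/25→6/25; 7/50+17/100→31/100; 9/50+6/25→21/50; 27/100+31/100→29/50; 21/50+29/50→1. L = 267/100 ≈ 2.6700.
L − H = 2.6700 − 2.6185 = 0.051 bits.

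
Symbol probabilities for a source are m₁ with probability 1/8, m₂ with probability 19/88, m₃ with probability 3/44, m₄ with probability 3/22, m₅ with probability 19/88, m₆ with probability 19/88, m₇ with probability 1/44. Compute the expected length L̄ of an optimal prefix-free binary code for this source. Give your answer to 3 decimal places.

2.659 bits/symbol

Repeatedly combine the two least-probable nodes; the expected code length is the sum of the merged weights.
merge 1/44 + 3/44 → 1/11
merge 1/11 + 1/8 → 19/88
merge 3/22 + 19/88 → 31/88
merge 19/88 + 19/88 → 19/44
merge 19/88 + 31/88 → 25/44
merge 19/44 + 25/44 → 1
L = 1/11 + 19/88 + 31/88 + 19/44 + 25/44 + 1 = 117/44 ≈ 2.659 bits/symbol.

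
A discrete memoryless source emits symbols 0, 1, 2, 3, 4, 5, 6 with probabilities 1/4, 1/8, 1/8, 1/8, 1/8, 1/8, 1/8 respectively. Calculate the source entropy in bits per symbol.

Each probability is a power of 1/2, so log₂(1/p) is an integer.
H = Σ p·log₂(1/p) = 1/4·2 + 1/8·3 + 1/8·3 + 1/8·3 + 1/8·3 + 1/8·3 + 1/8·3 = 2.75 bits.

2.75 bits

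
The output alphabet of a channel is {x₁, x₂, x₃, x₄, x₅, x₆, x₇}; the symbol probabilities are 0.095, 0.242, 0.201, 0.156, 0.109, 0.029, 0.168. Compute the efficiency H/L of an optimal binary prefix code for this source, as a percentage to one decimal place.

Entropy H = −Σ p log₂ p ≈ 2.6304 bits.
Huffman merges: 29/1000+19/200→31/250; 109/1000+31/250→233/1000; 39/250+21/125→81/250; 201/1000+233/1000→217/500; 121/500+81/250→283/500; 217/500+283/500→1. L = 2681/1000 ≈ 2.6810.
Efficiency = H/L = 2.6304/2.6810 = 98.1%.

98.1%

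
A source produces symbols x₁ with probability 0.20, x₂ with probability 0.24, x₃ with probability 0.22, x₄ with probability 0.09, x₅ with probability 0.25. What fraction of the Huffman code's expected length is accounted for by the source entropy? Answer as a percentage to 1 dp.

98.3%

Entropy H = −Σ p log₂ p ≈ 2.2517 bits.
Huffman merges: 9/100+1/5→29/100; 11/50+6/25→23/50; 1/4+29/100→27/50; 23/50+27/50→1. L = 229/100 ≈ 2.2900.
Efficiency = H/L = 2.2517/2.2900 = 98.3%.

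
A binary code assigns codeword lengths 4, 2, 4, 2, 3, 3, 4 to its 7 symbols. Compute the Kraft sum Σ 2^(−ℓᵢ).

0.9375

With common denominator 2^4 = 16: Σ 2^(−ℓᵢ) = 1/16 + 4/16 + 1/16 + 4/16 + 2/16 + 2/16 + 1/16 = 15/16 = 0.9375.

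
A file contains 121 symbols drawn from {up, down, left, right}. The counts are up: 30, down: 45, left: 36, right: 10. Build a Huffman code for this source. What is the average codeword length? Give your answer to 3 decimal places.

1.959 bits/symbol

Probabilities are the counts divided by 121.
Repeatedly combine the two least-probable nodes; the expected code length is the sum of the merged weights.
merge 10/121 + 30/121 → 40/121
merge 36/121 + 40/121 → 76/121
merge 45/121 + 76/121 → 1
L = 40/121 + 76/121 + 1 = 237/121 ≈ 1.959 bits/symbol.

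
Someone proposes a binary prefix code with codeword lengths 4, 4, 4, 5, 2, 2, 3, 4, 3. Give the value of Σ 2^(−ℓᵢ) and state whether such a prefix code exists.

1.03125; no

With common denominator 2^5 = 32: Σ 2^(−ℓᵢ) = 2/32 + 2/32 + 2/32 + 1/32 + 8/32 + 8/32 + 4/32 + 2/32 + 4/32 = 33/32 = 1.03125.
Kraft's inequality requires Σ ≤ 1; here Σ = 1.03125 > 1, so no such prefix code exists.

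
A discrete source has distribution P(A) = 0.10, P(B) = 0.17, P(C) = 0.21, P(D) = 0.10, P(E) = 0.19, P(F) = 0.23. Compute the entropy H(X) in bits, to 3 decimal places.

H = −Σ pᵢ log₂ pᵢ.
−0.10·log₂(0.10) = 0.3322
−0.17·log₂(0.17) = 0.4346
−0.21·log₂(0.21) = 0.4728
−0.10·log₂(0.10) = 0.3322
−0.19·log₂(0.19) = 0.4552
−0.23·log₂(0.23) = 0.4877
Sum ≈ 2.5147 → 2.515 bits.

2.515 bits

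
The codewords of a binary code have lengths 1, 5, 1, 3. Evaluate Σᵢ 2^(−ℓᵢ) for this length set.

1.15625

With common denominator 2^5 = 32: Σ 2^(−ℓᵢ) = 16/32 + 1/32 + 16/32 + 4/32 = 37/32 = 1.15625.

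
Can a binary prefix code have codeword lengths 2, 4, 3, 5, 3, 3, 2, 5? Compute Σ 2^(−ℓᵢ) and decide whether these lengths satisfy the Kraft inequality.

With common denominator 2^5 = 32: Σ 2^(−ℓᵢ) = 8/32 + 2/32 + 4/32 + 1/32 + 4/32 + 4/32 + 8/32 + 1/32 = 32/32 = 1.
Kraft's inequality requires Σ ≤ 1; here Σ = 1 ≤ 1, so such a prefix code exists.

1; yes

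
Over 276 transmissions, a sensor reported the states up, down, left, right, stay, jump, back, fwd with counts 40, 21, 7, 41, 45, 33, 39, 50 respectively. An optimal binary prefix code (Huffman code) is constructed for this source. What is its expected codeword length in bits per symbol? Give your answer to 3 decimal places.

Probabilities are the counts divided by 276.
Repeatedly combine the two least-probable nodes; the expected code length is the sum of the merged weights.
merge 7/276 + 7/92 → 7/69
merge 7/69 + 11/92 → 61/276
merge 13/92 + 10/69 → 79/276
merge 41/276 + 15/92 → 43/138
merge 25/138 + 61/276 → 37/92
merge 79/276 + 43/138 → 55/92
merge 37/92 + 55/92 → 1
L = 7/69 + 61/276 + 79/276 + 43/138 + 37/92 + 55/92 + 1 = 403/138 ≈ 2.920 bits/symbol.

2.920 bits/symbol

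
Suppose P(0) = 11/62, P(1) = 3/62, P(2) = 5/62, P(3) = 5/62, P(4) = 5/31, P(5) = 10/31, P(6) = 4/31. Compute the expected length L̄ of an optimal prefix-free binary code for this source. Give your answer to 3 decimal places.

2.629 bits/symbol

Repeatedly combine the two least-probable nodes; the expected code length is the sum of the merged weights.
merge 3/62 + 5/62 → 4/31
merge 5/62 + 4/31 → 13/62
merge 4/31 + 5/31 → 9/31
merge 11/62 + 13/62 → 12/31
merge 9/31 + 10/31 → 19/31
merge 12/31 + 19/31 → 1
L = 4/31 + 13/62 + 9/31 + 12/31 + 19/31 + 1 = 163/62 ≈ 2.629 bits/symbol.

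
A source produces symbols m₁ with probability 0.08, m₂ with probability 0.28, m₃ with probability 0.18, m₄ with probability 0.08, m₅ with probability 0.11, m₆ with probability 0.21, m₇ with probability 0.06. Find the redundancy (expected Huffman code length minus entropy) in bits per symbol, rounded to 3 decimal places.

0.041 bits

Entropy H = −Σ p log₂ p ≈ 2.6092 bits.
Huffman merges: 3/50+2/25→7/50; 2/25+11/100→19/100; 7/50+9/50→8/25; 19/100+21/100→2/5; 7/25+8/25→3/5; 2/5+3/5→1. L = 53/20 ≈ 2.6500.
L − H = 2.6500 − 2.6092 = 0.041 bits.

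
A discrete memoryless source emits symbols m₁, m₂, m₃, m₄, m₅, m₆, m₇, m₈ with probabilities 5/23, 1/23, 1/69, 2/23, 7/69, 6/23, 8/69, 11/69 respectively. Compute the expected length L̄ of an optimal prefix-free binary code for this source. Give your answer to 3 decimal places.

Repeatedly combine the two least-probable nodes; the expected code length is the sum of the merged weights.
merge 1/69 + 1/23 → 4/69
merge 4/69 + 2/23 → 10/69
merge 7/69 + 8/69 → 5/23
merge 10/69 + 11/69 → 7/23
merge 5/23 + 5/23 → 10/23
merge 6/23 + 7/23 → 13/23
merge 10/23 + 13/23 → 1
L = 4/69 + 10/69 + 5/23 + 7/23 + 10/23 + 13/23 + 1 = 188/69 ≈ 2.725 bits/symbol.

2.725 bits/symbol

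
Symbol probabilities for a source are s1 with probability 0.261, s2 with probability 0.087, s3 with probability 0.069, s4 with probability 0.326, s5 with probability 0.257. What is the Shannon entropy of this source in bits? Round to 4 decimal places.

2.1093 bits

H = −Σ pᵢ log₂ pᵢ.
−0.261·log₂(0.261) = 0.5058
−0.087·log₂(0.087) = 0.3065
−0.069·log₂(0.069) = 0.2662
−0.326·log₂(0.326) = 0.5272
−0.257·log₂(0.257) = 0.5038
Sum ≈ 2.1093 → 2.1093 bits.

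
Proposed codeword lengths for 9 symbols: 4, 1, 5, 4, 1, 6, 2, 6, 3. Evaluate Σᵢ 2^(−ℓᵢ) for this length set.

With common denominator 2^6 = 64: Σ 2^(−ℓᵢ) = 4/64 + 32/64 + 2/64 + 4/64 + 32/64 + 1/64 + 16/64 + 1/64 + 8/64 = 100/64 = 1.5625.

1.5625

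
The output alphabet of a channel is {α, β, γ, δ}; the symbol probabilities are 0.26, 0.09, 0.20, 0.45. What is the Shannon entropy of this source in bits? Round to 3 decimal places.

H = −Σ pᵢ log₂ pᵢ.
−0.26·log₂(0.26) = 0.5053
−0.09·log₂(0.09) = 0.3127
−0.20·log₂(0.20) = 0.4644
−0.45·log₂(0.45) = 0.5184
Sum ≈ 1.8007 → 1.801 bits.

1.801 bits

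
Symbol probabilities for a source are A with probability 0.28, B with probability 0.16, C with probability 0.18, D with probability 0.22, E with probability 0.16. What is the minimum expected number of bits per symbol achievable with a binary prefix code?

2.32 bits/symbol

Repeatedly combine the two least-probable nodes; the expected code length is the sum of the merged weights.
merge 4/25 + 4/25 → 8/25
merge 9/50 + 11/50 → 2/5
merge 7/25 + 8/25 → 3/5
merge 2/5 + 3/5 → 1
L = 8/25 + 2/5 + 3/5 + 1 = 58/25 = 2.32 bits/symbol.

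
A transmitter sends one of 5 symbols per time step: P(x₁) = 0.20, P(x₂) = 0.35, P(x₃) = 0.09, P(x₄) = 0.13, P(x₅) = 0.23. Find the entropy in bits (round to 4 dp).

2.1775 bits

H = −Σ pᵢ log₂ pᵢ.
−0.20·log₂(0.20) = 0.4644
−0.35·log₂(0.35) = 0.5301
−0.09·log₂(0.09) = 0.3127
−0.13·log₂(0.13) = 0.3826
−0.23·log₂(0.23) = 0.4877
Sum ≈ 2.1775 → 2.1775 bits.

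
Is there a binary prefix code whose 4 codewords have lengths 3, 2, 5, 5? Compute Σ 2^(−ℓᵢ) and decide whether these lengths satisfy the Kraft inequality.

With common denominator 2^5 = 32: Σ 2^(−ℓᵢ) = 4/32 + 8/32 + 1/32 + 1/32 = 14/32 = 0.4375.
Kraft's inequality requires Σ ≤ 1; here Σ = 0.4375 ≤ 1, so such a prefix code exists.

0.4375; yes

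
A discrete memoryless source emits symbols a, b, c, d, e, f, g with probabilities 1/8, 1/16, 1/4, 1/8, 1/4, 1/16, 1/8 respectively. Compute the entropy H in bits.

2.625 bits

Each probability is a power of 1/2, so log₂(1/p) is an integer.
H = Σ p·log₂(1/p) = 1/8·3 + 1/16·4 + 1/4·2 + 1/8·3 + 1/4·2 + 1/16·4 + 1/8·3 = 2.625 bits.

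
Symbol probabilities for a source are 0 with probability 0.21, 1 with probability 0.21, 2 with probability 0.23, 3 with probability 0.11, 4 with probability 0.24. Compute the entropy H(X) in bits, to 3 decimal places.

2.278 bits

H = −Σ pᵢ log₂ pᵢ.
−0.21·log₂(0.21) = 0.4728
−0.21·log₂(0.21) = 0.4728
−0.23·log₂(0.23) = 0.4877
−0.11·log₂(0.11) = 0.3503
−0.24·log₂(0.24) = 0.4941
Sum ≈ 2.2777 → 2.278 bits.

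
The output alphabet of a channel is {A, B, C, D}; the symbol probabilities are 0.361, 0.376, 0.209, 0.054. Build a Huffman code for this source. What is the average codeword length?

Repeatedly combine the two least-probable nodes; the expected code length is the sum of the merged weights.
merge 27/500 + 209/1000 → 263/1000
merge 263/1000 + 361/1000 → 78/125
merge 47/125 + 78/125 → 1
L = 263/1000 + 78/125 + 1 = 1887/1000 = 1.887 bits/symbol.

1.887 bits/symbol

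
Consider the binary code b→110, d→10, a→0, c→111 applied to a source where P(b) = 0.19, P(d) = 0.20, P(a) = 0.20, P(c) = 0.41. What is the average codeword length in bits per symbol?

L̄ = Σ pᵢ·ℓᵢ = 0.19·3 + 0.20·2 + 0.20·1 + 0.41·3 = 2.4 bits/symbol.

2.4 bits/symbol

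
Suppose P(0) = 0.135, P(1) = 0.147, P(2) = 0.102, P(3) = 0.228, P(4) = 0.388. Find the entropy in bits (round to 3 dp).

2.149 bits

H = −Σ pᵢ log₂ pᵢ.
−0.135·log₂(0.135) = 0.3900
−0.147·log₂(0.147) = 0.4066
−0.102·log₂(0.102) = 0.3359
−0.228·log₂(0.228) = 0.4863
−0.388·log₂(0.388) = 0.5300
Sum ≈ 2.1488 → 2.149 bits.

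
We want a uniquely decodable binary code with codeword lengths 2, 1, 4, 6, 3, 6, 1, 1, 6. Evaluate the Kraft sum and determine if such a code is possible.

With common denominator 2^6 = 64: Σ 2^(−ℓᵢ) = 16/64 + 32/64 + 4/64 + 1/64 + 8/64 + 1/64 + 32/64 + 32/64 + 1/64 = 127/64 = 1.984375.
Kraft's inequality requires Σ ≤ 1; here Σ = 1.984375 > 1, so no such prefix code exists.

1.984375; no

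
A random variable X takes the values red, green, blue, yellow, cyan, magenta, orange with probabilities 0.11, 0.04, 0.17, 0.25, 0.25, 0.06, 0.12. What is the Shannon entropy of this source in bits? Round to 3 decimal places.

2.581 bits

H = −Σ pᵢ log₂ pᵢ.
−0.11·log₂(0.11) = 0.3503
−0.04·log₂(0.04) = 0.1858
−0.17·log₂(0.17) = 0.4346
−0.25·log₂(0.25) = 0.5000
−0.25·log₂(0.25) = 0.5000
−0.06·log₂(0.06) = 0.2435
−0.12·log₂(0.12) = 0.3671
Sum ≈ 2.5812 → 2.581 bits.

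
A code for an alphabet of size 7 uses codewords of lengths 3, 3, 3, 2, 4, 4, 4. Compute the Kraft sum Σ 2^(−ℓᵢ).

With common denominator 2^4 = 16: Σ 2^(−ℓᵢ) = 2/16 + 2/16 + 2/16 + 4/16 + 1/16 + 1/16 + 1/16 = 13/16 = 0.8125.

0.8125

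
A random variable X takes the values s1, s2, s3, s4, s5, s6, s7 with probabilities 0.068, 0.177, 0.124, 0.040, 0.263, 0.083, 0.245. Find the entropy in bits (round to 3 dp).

H = −Σ pᵢ log₂ pᵢ.
−0.068·log₂(0.068) = 0.2637
−0.177·log₂(0.177) = 0.4422
−0.124·log₂(0.124) = 0.3734
−0.040·log₂(0.040) = 0.1858
−0.263·log₂(0.263) = 0.5068
−0.083·log₂(0.083) = 0.2980
−0.245·log₂(0.245) = 0.4971
Sum ≈ 2.5670 → 2.567 bits.

2.567 bits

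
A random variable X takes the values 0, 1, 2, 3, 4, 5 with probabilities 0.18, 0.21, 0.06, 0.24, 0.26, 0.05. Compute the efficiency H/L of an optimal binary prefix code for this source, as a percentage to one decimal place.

99.0%

Entropy H = −Σ p log₂ p ≈ 2.3772 bits.
Huffman merges: 1/20+3/50→11/100; 11/100+9/50→29/100; 21/100+6/25→9/20; 13/50+29/100→11/20; 9/20+11/20→1. L = 12/5 ≈ 2.4000.
Efficiency = H/L = 2.3772/2.4000 = 99.0%.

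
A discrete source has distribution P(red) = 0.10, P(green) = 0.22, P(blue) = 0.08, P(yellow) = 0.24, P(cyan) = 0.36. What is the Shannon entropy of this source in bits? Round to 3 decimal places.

2.129 bits

H = −Σ pᵢ log₂ pᵢ.
−0.10·log₂(0.10) = 0.3322
−0.22·log₂(0.22) = 0.4806
−0.08·log₂(0.08) = 0.2915
−0.24·log₂(0.24) = 0.4941
−0.36·log₂(0.36) = 0.5306
Sum ≈ 2.1290 → 2.129 bits.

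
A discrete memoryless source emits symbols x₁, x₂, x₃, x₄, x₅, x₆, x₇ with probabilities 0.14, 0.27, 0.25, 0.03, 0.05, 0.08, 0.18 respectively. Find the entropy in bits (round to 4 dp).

2.5118 bits

H = −Σ pᵢ log₂ pᵢ.
−0.14·log₂(0.14) = 0.3971
−0.27·log₂(0.27) = 0.5100
−0.25·log₂(0.25) = 0.5000
−0.03·log₂(0.03) = 0.1518
−0.05·log₂(0.05) = 0.2161
−0.08·log₂(0.08) = 0.2915
−0.18·log₂(0.18) = 0.4453
Sum ≈ 2.5118 → 2.5118 bits.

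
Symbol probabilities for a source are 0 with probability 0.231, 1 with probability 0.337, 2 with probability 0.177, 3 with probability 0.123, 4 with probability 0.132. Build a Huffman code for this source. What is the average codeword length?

2.255 bits/symbol

Repeatedly combine the two least-probable nodes; the expected code length is the sum of the merged weights.
merge 123/1000 + 33/250 → 51/200
merge 177/1000 + 231/1000 → 51/125
merge 51/200 + 337/1000 → 74/125
merge 51/125 + 74/125 → 1
L = 51/200 + 51/125 + 74/125 + 1 = 451/200 = 2.255 bits/symbol.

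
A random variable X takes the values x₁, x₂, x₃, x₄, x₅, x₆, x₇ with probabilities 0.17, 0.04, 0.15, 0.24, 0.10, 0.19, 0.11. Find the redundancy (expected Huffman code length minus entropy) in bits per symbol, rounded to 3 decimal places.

0.047 bits

Entropy H = −Σ p log₂ p ≈ 2.6627 bits.
Huffman merges: 1/25+1/10→7/50; 11/100+7/50→1/4; 3/20+17/100→8/25; 19/100+6/25→43/100; 1/4+8/25→57/100; 43/100+57/100→1. L = 271/100 ≈ 2.7100.
L − H = 2.7100 − 2.6627 = 0.047 bits.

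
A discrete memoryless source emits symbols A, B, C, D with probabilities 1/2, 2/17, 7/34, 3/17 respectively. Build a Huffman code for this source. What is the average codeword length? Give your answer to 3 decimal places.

Repeatedly combine the two least-probable nodes; the expected code length is the sum of the merged weights.
merge 2/17 + 3/17 → 5/17
merge 7/34 + 5/17 → 1/2
merge 1/2 + 1/2 → 1
L = 5/17 + 1/2 + 1 = 61/34 ≈ 1.794 bits/symbol.

1.794 bits/symbol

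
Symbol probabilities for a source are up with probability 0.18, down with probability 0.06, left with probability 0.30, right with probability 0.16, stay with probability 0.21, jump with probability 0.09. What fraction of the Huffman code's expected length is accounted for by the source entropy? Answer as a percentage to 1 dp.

98.3%

Entropy H = −Σ p log₂ p ≈ 2.4184 bits.
Huffman merges: 3/50+9/100→3/20; 3/20+4/25→31/100; 9/50+21/100→39/100; 3/10+31/100→61/100; 39/100+61/100→1. L = 123/50 ≈ 2.4600.
Efficiency = H/L = 2.4184/2.4600 = 98.3%.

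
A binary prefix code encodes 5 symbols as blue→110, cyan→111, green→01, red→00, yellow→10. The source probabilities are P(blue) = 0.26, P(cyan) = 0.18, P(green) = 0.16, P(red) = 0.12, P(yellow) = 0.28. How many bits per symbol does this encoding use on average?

2.44 bits/symbol

L̄ = Σ pᵢ·ℓᵢ = 0.26·3 + 0.18·3 + 0.16·2 + 0.12·2 + 0.28·2 = 2.44 bits/symbol.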